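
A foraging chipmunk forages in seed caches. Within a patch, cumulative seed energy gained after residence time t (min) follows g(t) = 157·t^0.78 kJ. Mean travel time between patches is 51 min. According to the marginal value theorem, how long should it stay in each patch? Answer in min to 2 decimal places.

180.82 min

Optimal t* satisfies g'(t*) = g(t*)/(T + t*).
g'(t) = 0.78·157·t^-0.22. Setting 0.78·157·t^-0.22 = 157·t^0.78/(51+t) gives 0.78(51+t) = t, so 0.22·t = 0.78×51.
t* = 0.78×51/0.22 = 180.8 min.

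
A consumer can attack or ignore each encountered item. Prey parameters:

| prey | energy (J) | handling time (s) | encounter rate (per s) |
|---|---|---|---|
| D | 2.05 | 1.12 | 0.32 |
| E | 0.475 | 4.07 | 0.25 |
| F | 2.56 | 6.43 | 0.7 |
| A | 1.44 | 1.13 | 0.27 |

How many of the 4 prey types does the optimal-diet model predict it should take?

Rank by E/h (J/s): D 1.83, A 1.27, F 0.398, E 0.117. Include each in turn until the next type's E/h falls below the running intake rate.
Rate on top 1: 0.4829. A: 1.27 > 0.4829 → include.
Rate on top 2: 0.6281. F: 0.398 < 0.6281 → exclude; stop.
Optimal diet: D, A — 2 of 4 types.

2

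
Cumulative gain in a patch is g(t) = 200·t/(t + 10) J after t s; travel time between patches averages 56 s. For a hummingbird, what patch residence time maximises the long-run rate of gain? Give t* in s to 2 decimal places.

Optimal t* satisfies g'(t*) = g(t*)/(T + t*).
g'(t) = 200·10/(t + 10)². Setting 200·10/(t+10)² = 200t/[(t+10)(56+t)] gives 10(56+t) = t(t+10), so t² = 10×56 = 560.
t* = √560 = 23.66 s.

23.66 s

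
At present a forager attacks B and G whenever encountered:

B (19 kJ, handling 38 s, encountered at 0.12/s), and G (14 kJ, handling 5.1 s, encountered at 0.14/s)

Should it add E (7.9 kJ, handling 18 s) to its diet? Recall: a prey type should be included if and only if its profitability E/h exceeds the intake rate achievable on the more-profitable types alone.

Current rate: (0.12×19 + 0.14×14)/(1 + 0.12×38 + 0.14×5.1) = 0.6758 kJ/s.
Profitability of E: 7.9/18 = 0.4389 kJ/s.
Since 0.4389 < R, time spent handling E is better spent searching.

No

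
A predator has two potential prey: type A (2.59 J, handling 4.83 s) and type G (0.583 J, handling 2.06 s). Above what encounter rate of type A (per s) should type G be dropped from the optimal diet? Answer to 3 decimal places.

0.231 per s

The zero-one rule: include type G iff E₂/h₂ > λE₁/(1+λh₁). Equality gives the switch point.
λE₁h₂ = E₂ + λE₂h₁ ⇒ λ = E₂/(E₁h₂ − E₂h₁) = 0.583/(5.335 − 2.816) = 0.2314 per s.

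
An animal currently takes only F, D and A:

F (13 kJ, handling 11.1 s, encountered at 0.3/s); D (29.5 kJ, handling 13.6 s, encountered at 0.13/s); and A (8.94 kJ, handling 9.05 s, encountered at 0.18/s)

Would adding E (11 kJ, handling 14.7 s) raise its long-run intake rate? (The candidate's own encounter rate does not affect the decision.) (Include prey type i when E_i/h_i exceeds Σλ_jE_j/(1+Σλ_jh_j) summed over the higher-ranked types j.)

No

On F, D and A alone, R = ΣλE/(1+Σλh) = 9.344/7.727 = 1.209 kJ/s.
E: E/h = 11/14.7 = 0.7483 kJ/s.
Since 0.7483 < R, time spent handling E is better spent searching.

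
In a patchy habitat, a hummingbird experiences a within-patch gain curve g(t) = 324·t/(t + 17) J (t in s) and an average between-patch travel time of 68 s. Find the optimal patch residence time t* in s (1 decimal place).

34.0 s

Maximise g(t)/(T+t): set derivative to zero → g'(t)(T+t) = g(t).
g'(t) = 324·17/(t + 17)². Setting 324·17/(t+17)² = 324t/[(t+17)(68+t)] gives 17(68+t) = t(t+17), so t² = 17×68 = 1156.
t* = √1156 = 34 s.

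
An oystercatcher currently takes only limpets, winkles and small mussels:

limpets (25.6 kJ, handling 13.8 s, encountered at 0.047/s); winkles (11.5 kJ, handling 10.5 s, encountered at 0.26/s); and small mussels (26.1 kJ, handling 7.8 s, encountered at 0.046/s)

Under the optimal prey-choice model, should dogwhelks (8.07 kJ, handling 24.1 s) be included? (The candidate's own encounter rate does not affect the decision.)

Intake rate on the current diet: R = (0.047×25.6 + 0.26×11.5 + 0.046×26.1) / (1 + 0.047×13.8 + 0.26×10.5 + 0.046×7.8) = 5.394/4.737 = 1.139 kJ/s.
dogwhelks: E/h = 8.07/24.1 = 0.3349 kJ/s.
0.3349 < 1.139, so adding dogwhelks would lower the average — exclude it.

No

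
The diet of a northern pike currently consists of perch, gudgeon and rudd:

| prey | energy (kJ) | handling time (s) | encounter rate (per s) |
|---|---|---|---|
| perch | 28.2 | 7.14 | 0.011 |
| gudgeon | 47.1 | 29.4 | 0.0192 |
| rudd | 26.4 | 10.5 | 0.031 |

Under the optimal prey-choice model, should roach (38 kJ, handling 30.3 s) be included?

Current rate: (0.011×28.2 + 0.0192×47.1 + 0.031×26.4)/(1 + 0.011×7.14 + 0.0192×29.4 + 0.031×10.5) = 1.033 kJ/s.
roach: E/h = 38/30.3 = 1.254 kJ/s.
Since 1.254 > R, including roach increases the long-run rate.

Yes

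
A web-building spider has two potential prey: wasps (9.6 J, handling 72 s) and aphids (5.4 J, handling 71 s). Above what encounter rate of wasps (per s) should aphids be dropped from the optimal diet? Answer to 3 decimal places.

0.018 per s

Drop aphids once their profitability E₂/h₂ falls below the rate achievable on wasps alone: E₂/h₂ = λE₁/(1 + λh₁).
Solve for λ: λE₁h₂ = E₂(1 + λh₁) → λ(E₁h₂ − E₂h₁) = E₂ → λ = E₂/(E₁h₂ − E₂h₁).
λ = 5.4/(9.6×71 − 5.4×72) = 5.4/292.8 = 0.01844 per s.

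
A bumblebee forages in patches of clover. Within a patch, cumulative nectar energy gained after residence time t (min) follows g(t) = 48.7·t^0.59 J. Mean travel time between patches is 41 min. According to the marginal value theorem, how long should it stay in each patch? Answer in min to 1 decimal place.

59.0 min

By the marginal value theorem, leave when the instantaneous gain rate g'(t) equals the habitat-wide average g(t)/(T + t).
g'(t) = 0.59·48.7·t^-0.41. Setting 0.59·48.7·t^-0.41 = 48.7·t^0.59/(41+t) gives 0.59(41+t) = t, so 0.41·t = 0.59×41.
t* = 0.59×41/0.41 = 59 min.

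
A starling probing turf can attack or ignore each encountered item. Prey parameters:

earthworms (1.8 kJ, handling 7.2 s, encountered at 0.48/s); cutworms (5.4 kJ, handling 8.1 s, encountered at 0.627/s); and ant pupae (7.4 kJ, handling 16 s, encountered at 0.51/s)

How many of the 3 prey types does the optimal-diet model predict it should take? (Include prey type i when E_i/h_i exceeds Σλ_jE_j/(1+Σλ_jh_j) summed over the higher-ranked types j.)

1

Rank by E/h (kJ/s): cutworms 0.667, ant pupae 0.463, earthworms 0.25. Include each in turn until the next type's E/h falls below the running intake rate.
Rate on top 1: 0.557. ant pupae: 0.463 < 0.557 → exclude; stop.
Optimal diet: cutworms — 1 of 3 types.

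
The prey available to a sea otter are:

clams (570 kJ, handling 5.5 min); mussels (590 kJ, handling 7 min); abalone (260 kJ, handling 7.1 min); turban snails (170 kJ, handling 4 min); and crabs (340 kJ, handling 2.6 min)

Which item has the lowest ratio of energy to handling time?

In descending order of E/h:
crabs: 340/2.6 = 131 kJ/min
clams: 570/5.5 = 104 kJ/min
mussels: 590/7 = 84.3 kJ/min
turban snails: 170/4 = 42.5 kJ/min
abalone: 260/7.1 = 36.6 kJ/min

abalone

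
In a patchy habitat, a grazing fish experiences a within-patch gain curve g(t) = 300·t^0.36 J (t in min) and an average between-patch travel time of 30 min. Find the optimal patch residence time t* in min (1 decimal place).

16.9 min

Maximise g(t)/(T+t): set derivative to zero → g'(t)(T+t) = g(t).
g'(t) = 0.36·300·t^-0.64. Setting 0.36·300·t^-0.64 = 300·t^0.36/(30+t) gives 0.36(30+t) = t, so 0.64·t = 0.36×30.
t* = 0.36×30/0.64 = 16.87 min.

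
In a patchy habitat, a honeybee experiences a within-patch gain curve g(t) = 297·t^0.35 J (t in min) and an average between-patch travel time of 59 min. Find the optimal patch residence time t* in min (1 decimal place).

Maximise g(t)/(T+t): set derivative to zero → g'(t)(T+t) = g(t).
g'(t) = 0.35·297·t^-0.65. Setting 0.35·297·t^-0.65 = 297·t^0.35/(59+t) gives 0.35(59+t) = t, so 0.65·t = 0.35×59.
t* = 0.35×59/0.65 = 31.77 min.

31.8 min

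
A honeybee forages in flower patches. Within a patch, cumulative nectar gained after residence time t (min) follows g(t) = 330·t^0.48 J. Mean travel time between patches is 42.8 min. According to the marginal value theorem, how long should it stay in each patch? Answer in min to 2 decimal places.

Maximise g(t)/(T+t): set derivative to zero → g'(t)(T+t) = g(t).
g'(t) = 0.48·330·t^-0.52. Setting 0.48·330·t^-0.52 = 330·t^0.48/(42.8+t) gives 0.48(42.8+t) = t, so 0.52·t = 0.48×42.8.
t* = 0.48×42.8/0.52 = 39.51 min.

39.51 min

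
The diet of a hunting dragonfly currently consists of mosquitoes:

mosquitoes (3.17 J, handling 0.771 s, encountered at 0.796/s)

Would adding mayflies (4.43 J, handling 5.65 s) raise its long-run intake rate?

No

On mosquitoes alone, R = ΣλE/(1+Σλh) = 2.523/1.614 = 1.564 J/s.
Profitability of mayflies: 4.43/5.65 = 0.7841 J/s.
Since 0.7841 < R, time spent handling mayflies is better spent searching.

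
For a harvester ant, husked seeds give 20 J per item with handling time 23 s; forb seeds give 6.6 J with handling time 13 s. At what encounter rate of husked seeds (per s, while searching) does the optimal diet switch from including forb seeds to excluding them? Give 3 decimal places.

Drop forb seeds once their profitability E₂/h₂ falls below the rate achievable on husked seeds alone: E₂/h₂ = λE₁/(1 + λh₁).
Solve for λ: λE₁h₂ = E₂(1 + λh₁) → λ(E₁h₂ − E₂h₁) = E₂ → λ = E₂/(E₁h₂ − E₂h₁).
λ = 6.6/(20×13 − 6.6×23) = 6.6/108.2 = 0.061 per s.

0.061 per s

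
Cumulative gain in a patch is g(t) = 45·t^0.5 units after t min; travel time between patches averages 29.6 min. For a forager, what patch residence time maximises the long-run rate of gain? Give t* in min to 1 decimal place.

29.6 min

By the marginal value theorem, leave when the instantaneous gain rate g'(t) equals the habitat-wide average g(t)/(T + t).
g'(t) = 0.5·45·t^-0.5. Setting 0.5·45·t^-0.5 = 45·t^0.5/(29.6+t) gives 0.5(29.6+t) = t, so 0.50·t = 0.5×29.6.
t* = 0.5×29.6/0.50 = 29.6 min.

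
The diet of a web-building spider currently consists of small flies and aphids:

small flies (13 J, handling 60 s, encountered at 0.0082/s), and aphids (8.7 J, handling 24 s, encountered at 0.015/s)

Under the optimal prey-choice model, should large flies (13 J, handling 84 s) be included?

Yes

On small flies and aphids alone, R = ΣλE/(1+Σλh) = 0.2371/1.852 = 0.128 J/s.
Profitability of large flies: 13/84 = 0.1548 J/s.
Since 0.1548 > R, including large flies increases the long-run rate.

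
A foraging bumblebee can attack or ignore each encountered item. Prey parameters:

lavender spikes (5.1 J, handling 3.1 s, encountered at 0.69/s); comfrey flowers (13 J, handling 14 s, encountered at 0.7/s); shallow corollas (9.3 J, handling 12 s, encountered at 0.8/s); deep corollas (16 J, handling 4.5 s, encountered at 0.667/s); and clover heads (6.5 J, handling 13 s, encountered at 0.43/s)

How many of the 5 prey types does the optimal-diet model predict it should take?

1

Profitabilities (E/h, J/s): deep corollas 3.56, lavender spikes 1.65, comfrey flowers 0.929, shallow corollas 0.775, clover heads 0.5. Add prey in this order while the next type's profitability exceeds the intake rate on those already taken.
Rate on top 1: 2.667. lavender spikes: 1.65 < 2.667 → exclude; stop.
Optimal diet: deep corollas — 1 of 5 types.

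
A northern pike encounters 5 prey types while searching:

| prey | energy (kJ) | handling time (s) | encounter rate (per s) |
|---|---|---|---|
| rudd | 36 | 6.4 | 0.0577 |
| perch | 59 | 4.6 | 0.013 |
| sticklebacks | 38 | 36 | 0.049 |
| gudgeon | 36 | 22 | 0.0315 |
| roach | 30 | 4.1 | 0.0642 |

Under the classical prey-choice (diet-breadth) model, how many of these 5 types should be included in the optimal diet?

Rank by E/h (kJ/s): perch 12.8, roach 7.32, rudd 5.62, gudgeon 1.64, sticklebacks 1.06. Include each in turn until the next type's E/h falls below the running intake rate.
Rate on top 1: 0.7237. roach: 7.32 > 0.7237 → include.
Rate on top 2: 2.035. rudd: 5.62 > 2.035 → include.
Rate on top 3: 2.819. gudgeon: 1.64 < 2.819 → exclude; stop.
Optimal diet: perch, roach, rudd — 3 of 5 types.

3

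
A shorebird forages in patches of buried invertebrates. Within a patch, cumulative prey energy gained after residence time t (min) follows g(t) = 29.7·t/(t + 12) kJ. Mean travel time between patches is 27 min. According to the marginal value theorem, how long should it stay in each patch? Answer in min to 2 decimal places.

18.00 min

By the marginal value theorem, leave when the instantaneous gain rate g'(t) equals the habitat-wide average g(t)/(T + t).
g'(t) = 29.7·12/(t + 12)². Setting 29.7·12/(t+12)² = 29.7t/[(t+12)(27+t)] gives 12(27+t) = t(t+12), so t² = 12×27 = 324.
t* = √324 = 18 min.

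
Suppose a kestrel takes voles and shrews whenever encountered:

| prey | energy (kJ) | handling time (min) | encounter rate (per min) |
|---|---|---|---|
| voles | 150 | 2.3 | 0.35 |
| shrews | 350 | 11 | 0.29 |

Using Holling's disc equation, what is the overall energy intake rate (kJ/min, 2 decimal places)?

R = Σλ_iE_i / (1 + Σλ_ih_i)
Numerator: 0.35×150 + 0.29×350 = 154
Denominator: 1 + 0.35×2.3 + 0.29×11 = 4.995
R = 154/4.995 = 30.83 kJ/min

30.83 kJ/min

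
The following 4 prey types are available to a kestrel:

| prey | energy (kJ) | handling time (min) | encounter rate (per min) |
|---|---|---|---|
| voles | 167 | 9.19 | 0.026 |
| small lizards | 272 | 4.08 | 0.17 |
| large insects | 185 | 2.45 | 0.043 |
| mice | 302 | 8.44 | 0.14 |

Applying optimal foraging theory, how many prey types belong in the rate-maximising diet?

Rank by E/h (kJ/min): large insects 75.5, small lizards 66.7, mice 35.8, voles 18.2. Include each in turn until the next type's E/h falls below the running intake rate.
Rate on top 1: 7.197. small lizards: 66.7 > 7.197 → include.
Rate on top 2: 30.13. mice: 35.8 > 30.13 → include.
Rate on top 3: 32.37. voles: 18.2 < 32.37 → exclude; stop.
Optimal diet: large insects, small lizards, mice — 3 of 4 types.

3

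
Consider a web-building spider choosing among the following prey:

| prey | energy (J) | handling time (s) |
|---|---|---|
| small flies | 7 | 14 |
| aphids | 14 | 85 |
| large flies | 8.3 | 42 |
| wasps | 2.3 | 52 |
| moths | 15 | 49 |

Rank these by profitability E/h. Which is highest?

In descending order of E/h:
small flies: 7/14 = 0.5 J/s
moths: 15/49 = 0.306 J/s
large flies: 8.3/42 = 0.198 J/s
aphids: 14/85 = 0.165 J/s
wasps: 2.3/52 = 0.0442 J/s

small flies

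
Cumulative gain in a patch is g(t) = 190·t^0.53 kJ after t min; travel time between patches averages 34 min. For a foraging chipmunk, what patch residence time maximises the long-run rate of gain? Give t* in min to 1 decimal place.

Maximise g(t)/(T+t): set derivative to zero → g'(t)(T+t) = g(t).
g'(t) = 0.53·190·t^-0.47. Setting 0.53·190·t^-0.47 = 190·t^0.53/(34+t) gives 0.53(34+t) = t, so 0.47·t = 0.53×34.
t* = 0.53×34/0.47 = 38.34 min.

38.3 min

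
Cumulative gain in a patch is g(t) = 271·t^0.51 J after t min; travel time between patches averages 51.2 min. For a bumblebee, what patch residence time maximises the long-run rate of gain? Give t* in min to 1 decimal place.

53.3 min

Optimal t* satisfies g'(t*) = g(t*)/(T + t*).
g'(t) = 0.51·271·t^-0.49. Setting 0.51·271·t^-0.49 = 271·t^0.51/(51.2+t) gives 0.51(51.2+t) = t, so 0.49·t = 0.51×51.2.
t* = 0.51×51.2/0.49 = 53.29 min.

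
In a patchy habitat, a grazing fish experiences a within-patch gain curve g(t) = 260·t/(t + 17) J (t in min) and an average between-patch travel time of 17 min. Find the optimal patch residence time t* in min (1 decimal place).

17.0 min

Maximise g(t)/(T+t): set derivative to zero → g'(t)(T+t) = g(t).
g'(t) = 260·17/(t + 17)². Setting 260·17/(t+17)² = 260t/[(t+17)(17+t)] gives 17(17+t) = t(t+17), so t² = 17×17 = 289.
t* = √289 = 17 min.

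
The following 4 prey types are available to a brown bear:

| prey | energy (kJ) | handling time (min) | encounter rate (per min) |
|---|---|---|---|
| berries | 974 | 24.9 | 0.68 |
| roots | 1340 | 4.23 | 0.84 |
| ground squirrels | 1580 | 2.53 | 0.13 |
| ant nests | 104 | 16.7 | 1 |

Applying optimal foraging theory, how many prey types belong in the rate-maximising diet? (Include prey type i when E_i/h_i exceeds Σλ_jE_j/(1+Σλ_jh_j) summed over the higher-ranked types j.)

Profitabilities (E/h, kJ/min): ground squirrels 625, roots 317, berries 39.1, ant nests 6.23. Add prey in this order while the next type's profitability exceeds the intake rate on those already taken.
Rate on top 1: 154.6. roots: 317 > 154.6 → include.
Rate on top 2: 272.6. berries: 39.1 < 272.6 → exclude; stop.
Optimal diet: ground squirrels, roots — 2 of 4 types.

2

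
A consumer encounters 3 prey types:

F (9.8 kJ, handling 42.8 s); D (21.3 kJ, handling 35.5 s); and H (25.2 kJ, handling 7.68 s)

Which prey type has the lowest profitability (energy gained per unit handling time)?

In descending order of E/h:
H: 25.2/7.68 = 3.28 kJ/s
D: 21.3/35.5 = 0.6 kJ/s
F: 9.8/42.8 = 0.229 kJ/s

F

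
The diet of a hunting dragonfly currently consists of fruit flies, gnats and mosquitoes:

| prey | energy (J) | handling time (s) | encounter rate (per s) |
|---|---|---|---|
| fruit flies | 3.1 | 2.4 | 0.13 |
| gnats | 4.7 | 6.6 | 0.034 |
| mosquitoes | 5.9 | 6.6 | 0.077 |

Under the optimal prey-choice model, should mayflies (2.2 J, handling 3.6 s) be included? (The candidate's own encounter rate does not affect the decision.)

Yes

Current rate: (0.13×3.1 + 0.034×4.7 + 0.077×5.9)/(1 + 0.13×2.4 + 0.034×6.6 + 0.077×6.6) = 0.4975 J/s.
Profitability of mayflies: 2.2/3.6 = 0.6111 J/s.
0.6111 > 0.4975, so adding mayflies raises the average — include it.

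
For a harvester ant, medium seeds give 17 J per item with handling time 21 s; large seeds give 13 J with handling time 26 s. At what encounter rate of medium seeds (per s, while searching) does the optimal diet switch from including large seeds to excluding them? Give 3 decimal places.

At the threshold, the rate on medium seeds alone equals the profitability of large seeds: λ·17/(1 + λ·21) = 13/26 = 0.5.
Rearranging, λ(17 − 0.5×21) = 0.5, so λ = 0.5/6.5 = 0.07692 per s.

0.077 per s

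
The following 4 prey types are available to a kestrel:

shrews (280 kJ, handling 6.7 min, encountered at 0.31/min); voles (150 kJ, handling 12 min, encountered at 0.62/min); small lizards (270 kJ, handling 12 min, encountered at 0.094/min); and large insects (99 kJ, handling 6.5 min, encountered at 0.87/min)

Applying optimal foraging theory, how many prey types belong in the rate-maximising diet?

1

E/h in descending order: shrews 41.8, small lizards 22.5, large insects 15.2, voles 12.5 kJ/min. The optimal diet is the largest prefix of this list for which every included type satisfies E_i/h_i > R on the types above it.
Rate on top 1: 28.21. small lizards: 22.5 < 28.21 → exclude; stop.
Optimal diet: shrews — 1 of 4 types.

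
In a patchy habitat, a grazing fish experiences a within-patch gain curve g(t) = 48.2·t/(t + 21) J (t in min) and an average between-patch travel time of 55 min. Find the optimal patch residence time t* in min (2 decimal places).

33.99 min

Maximise g(t)/(T+t): set derivative to zero → g'(t)(T+t) = g(t).
g'(t) = 48.2·21/(t + 21)². Setting 48.2·21/(t+21)² = 48.2t/[(t+21)(55+t)] gives 21(55+t) = t(t+21), so t² = 21×55 = 1155.
t* = √1155 = 33.99 min.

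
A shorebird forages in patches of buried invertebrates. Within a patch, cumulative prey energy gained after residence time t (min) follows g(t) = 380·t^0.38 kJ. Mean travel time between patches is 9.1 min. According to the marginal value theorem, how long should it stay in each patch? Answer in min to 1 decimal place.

5.6 min

Maximise g(t)/(T+t): set derivative to zero → g'(t)(T+t) = g(t).
g'(t) = 0.38·380·t^-0.62. Setting 0.38·380·t^-0.62 = 380·t^0.38/(9.1+t) gives 0.38(9.1+t) = t, so 0.62·t = 0.38×9.1.
t* = 0.38×9.1/0.62 = 5.577 min.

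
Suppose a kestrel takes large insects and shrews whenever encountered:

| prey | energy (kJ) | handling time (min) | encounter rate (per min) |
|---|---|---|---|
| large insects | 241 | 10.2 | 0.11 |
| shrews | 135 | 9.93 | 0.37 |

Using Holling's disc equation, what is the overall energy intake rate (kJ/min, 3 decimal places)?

13.192 kJ/min

R = Σλ_iE_i / (1 + Σλ_ih_i)
Numerator: 0.11×241 + 0.37×135 = 76.46
Denominator: 1 + 0.11×10.2 + 0.37×9.93 = 5.796
R = 76.46/5.796 = 13.19 kJ/min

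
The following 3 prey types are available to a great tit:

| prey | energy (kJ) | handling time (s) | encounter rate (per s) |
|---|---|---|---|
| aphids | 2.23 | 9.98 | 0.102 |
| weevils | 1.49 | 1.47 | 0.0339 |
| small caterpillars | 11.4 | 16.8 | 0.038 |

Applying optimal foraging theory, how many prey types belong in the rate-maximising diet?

2

E/h in descending order: weevils 1.01, small caterpillars 0.679, aphids 0.223 kJ/s. The optimal diet is the largest prefix of this list for which every included type satisfies E_i/h_i > R on the types above it.
Rate on top 1: 0.04811. small caterpillars: 0.679 > 0.04811 → include.
Rate on top 2: 0.2865. aphids: 0.223 < 0.2865 → exclude; stop.
Optimal diet: weevils, small caterpillars — 2 of 3 types.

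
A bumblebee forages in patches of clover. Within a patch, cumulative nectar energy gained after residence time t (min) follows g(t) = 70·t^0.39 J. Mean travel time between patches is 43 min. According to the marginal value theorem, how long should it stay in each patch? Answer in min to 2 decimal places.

By the marginal value theorem, leave when the instantaneous gain rate g'(t) equals the habitat-wide average g(t)/(T + t).
g'(t) = 0.39·70·t^-0.61. Setting 0.39·70·t^-0.61 = 70·t^0.39/(43+t) gives 0.39(43+t) = t, so 0.61·t = 0.39×43.
t* = 0.39×43/0.61 = 27.49 min.

27.49 min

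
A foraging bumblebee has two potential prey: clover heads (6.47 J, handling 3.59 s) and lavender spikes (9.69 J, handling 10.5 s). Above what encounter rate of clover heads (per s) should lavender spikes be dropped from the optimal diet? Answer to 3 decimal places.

At the threshold, the rate on clover heads alone equals the profitability of lavender spikes: λ·6.47/(1 + λ·3.59) = 9.69/10.5 = 0.9229.
Rearranging, λ(6.47 − 0.9229×3.59) = 0.9229, so λ = 0.9229/3.157 = 0.2923 per s.

0.292 per s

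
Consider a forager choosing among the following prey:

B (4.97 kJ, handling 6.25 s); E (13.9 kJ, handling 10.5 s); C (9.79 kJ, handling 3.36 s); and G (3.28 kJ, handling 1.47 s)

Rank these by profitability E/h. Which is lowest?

Profitability E/h (kJ/s): B = 4.97/6.25 = 0.795, E = 13.9/10.5 = 1.32, C = 9.79/3.36 = 2.91, G = 3.28/1.47 = 2.23.
Ranked: C > G > E > B.

B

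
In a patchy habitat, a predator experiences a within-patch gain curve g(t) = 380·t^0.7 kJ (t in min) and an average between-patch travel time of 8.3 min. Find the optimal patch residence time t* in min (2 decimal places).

Optimal t* satisfies g'(t*) = g(t*)/(T + t*).
g'(t) = 0.7·380·t^-0.3. Setting 0.7·380·t^-0.3 = 380·t^0.7/(8.3+t) gives 0.7(8.3+t) = t, so 0.30·t = 0.7×8.3.
t* = 0.7×8.3/0.30 = 19.37 min.

19.37 min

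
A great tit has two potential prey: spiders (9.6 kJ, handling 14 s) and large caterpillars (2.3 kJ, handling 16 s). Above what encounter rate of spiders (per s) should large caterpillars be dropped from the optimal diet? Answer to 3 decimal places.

0.019 per s

At the threshold, the rate on spiders alone equals the profitability of large caterpillars: λ·9.6/(1 + λ·14) = 2.3/16 = 0.1437.
Rearranging, λ(9.6 − 0.1437×14) = 0.1437, so λ = 0.1437/7.588 = 0.01895 per s.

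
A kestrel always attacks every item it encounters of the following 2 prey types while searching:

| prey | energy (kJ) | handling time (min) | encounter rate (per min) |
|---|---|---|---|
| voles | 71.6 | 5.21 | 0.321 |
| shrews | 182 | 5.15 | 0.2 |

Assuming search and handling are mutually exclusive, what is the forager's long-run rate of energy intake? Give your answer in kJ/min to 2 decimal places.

16.04 kJ/min

Energy encountered per unit search time: 0.321×71.6 + 0.2×182 = 59.38 kJ/min.
Handling time per unit search time: 0.321×5.21 + 0.2×5.15 = 2.702.
Rate = 59.38/(1 + 2.702) = 16.04 kJ/min.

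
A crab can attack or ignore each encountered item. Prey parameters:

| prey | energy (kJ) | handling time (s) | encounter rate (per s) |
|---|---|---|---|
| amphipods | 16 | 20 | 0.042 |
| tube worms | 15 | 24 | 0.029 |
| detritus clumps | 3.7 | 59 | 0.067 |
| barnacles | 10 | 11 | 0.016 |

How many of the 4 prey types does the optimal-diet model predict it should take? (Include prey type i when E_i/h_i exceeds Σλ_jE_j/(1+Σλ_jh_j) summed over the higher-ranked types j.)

3

Profitabilities (E/h, kJ/s): barnacles 0.909, amphipods 0.8, tube worms 0.625, detritus clumps 0.0627. Add prey in this order while the next type's profitability exceeds the intake rate on those already taken.
Rate on top 1: 0.1361. amphipods: 0.8 > 0.1361 → include.
Rate on top 2: 0.4127. tube worms: 0.625 > 0.4127 → include.
Rate on top 3: 0.4672. detritus clumps: 0.0627 < 0.4672 → exclude; stop.
Optimal diet: barnacles, amphipods, tube worms — 3 of 4 types.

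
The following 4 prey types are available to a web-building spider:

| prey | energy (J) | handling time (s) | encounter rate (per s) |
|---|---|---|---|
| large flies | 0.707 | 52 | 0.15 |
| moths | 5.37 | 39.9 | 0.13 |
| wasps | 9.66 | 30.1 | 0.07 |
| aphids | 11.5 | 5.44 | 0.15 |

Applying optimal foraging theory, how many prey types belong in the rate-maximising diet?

1

Profitabilities (E/h, J/s): aphids 2.11, wasps 0.321, moths 0.135, large flies 0.0136. Add prey in this order while the next type's profitability exceeds the intake rate on those already taken.
Rate on top 1: 0.9499. wasps: 0.321 < 0.9499 → exclude; stop.
Optimal diet: aphids — 1 of 4 types.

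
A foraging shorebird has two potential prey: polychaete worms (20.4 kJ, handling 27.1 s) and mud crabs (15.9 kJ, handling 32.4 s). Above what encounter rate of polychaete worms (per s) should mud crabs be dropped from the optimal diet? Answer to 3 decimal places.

0.069 per s

Drop mud crabs once their profitability E₂/h₂ falls below the rate achievable on polychaete worms alone: E₂/h₂ = λE₁/(1 + λh₁).
Solve for λ: λE₁h₂ = E₂(1 + λh₁) → λ(E₁h₂ − E₂h₁) = E₂ → λ = E₂/(E₁h₂ − E₂h₁).
λ = 15.9/(20.4×32.4 − 15.9×27.1) = 15.9/230.1 = 0.06911 per s.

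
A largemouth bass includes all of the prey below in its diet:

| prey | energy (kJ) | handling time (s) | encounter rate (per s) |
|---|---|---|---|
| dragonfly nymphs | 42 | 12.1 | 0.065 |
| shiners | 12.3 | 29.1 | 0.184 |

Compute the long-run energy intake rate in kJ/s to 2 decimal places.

R = (0.065×42 + 0.184×12.3) / (1 + 0.065×12.1 + 0.184×29.1) = 4.993/7.141 = 0.6992 kJ/s.

0.70 kJ/s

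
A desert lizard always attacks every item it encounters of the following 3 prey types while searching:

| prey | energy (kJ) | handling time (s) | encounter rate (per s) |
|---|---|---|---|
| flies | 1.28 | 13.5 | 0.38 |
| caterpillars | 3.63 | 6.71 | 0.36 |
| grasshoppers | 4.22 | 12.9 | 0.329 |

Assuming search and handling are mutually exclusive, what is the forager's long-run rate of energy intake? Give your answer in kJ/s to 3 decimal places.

Energy encountered per unit search time: 0.38×1.28 + 0.36×3.63 + 0.329×4.22 = 3.182 kJ/s.
Handling time per unit search time: 0.38×13.5 + 0.36×6.71 + 0.329×12.9 = 11.79.
Rate = 3.182/(1 + 11.79) = 0.2488 kJ/s.

0.249 kJ/s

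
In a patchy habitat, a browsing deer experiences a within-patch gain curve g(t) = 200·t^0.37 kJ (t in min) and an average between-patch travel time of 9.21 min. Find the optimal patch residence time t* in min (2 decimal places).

5.41 min

Maximise g(t)/(T+t): set derivative to zero → g'(t)(T+t) = g(t).
g'(t) = 0.37·200·t^-0.63. Setting 0.37·200·t^-0.63 = 200·t^0.37/(9.21+t) gives 0.37(9.21+t) = t, so 0.63·t = 0.37×9.21.
t* = 0.37×9.21/0.63 = 5.409 min.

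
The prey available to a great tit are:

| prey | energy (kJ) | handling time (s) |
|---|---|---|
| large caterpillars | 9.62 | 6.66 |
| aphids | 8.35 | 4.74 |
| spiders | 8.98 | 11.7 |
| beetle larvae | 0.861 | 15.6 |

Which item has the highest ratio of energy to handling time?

In descending order of E/h:
aphids: 8.35/4.74 = 1.76 kJ/s
large caterpillars: 9.62/6.66 = 1.44 kJ/s
spiders: 8.98/11.7 = 0.768 kJ/s
beetle larvae: 0.861/15.6 = 0.0552 kJ/s

aphids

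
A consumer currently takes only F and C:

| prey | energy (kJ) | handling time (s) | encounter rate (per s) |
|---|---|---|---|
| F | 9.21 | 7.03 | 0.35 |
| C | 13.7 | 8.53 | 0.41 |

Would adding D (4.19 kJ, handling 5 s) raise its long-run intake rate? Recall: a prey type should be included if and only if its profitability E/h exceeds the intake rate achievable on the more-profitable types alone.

No

Current rate: (0.35×9.21 + 0.41×13.7)/(1 + 0.35×7.03 + 0.41×8.53) = 1.271 kJ/s.
D: E/h = 4.19/5 = 0.838 kJ/s.
Since 0.838 < R, time spent handling D is better spent searching.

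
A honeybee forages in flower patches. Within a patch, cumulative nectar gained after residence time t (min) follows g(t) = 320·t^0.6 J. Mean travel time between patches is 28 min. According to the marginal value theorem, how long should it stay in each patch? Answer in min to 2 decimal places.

Optimal t* satisfies g'(t*) = g(t*)/(T + t*).
g'(t) = 0.6·320·t^-0.4. Setting 0.6·320·t^-0.4 = 320·t^0.6/(28+t) gives 0.6(28+t) = t, so 0.40·t = 0.6×28.
t* = 0.6×28/0.40 = 42 min.

42.00 min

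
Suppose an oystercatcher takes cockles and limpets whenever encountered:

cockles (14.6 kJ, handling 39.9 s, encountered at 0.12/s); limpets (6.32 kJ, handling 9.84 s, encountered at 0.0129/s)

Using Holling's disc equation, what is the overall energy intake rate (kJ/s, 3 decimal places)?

R = (0.12×14.6 + 0.0129×6.32) / (1 + 0.12×39.9 + 0.0129×9.84) = 1.834/5.915 = 0.31 kJ/s.

0.310 kJ/s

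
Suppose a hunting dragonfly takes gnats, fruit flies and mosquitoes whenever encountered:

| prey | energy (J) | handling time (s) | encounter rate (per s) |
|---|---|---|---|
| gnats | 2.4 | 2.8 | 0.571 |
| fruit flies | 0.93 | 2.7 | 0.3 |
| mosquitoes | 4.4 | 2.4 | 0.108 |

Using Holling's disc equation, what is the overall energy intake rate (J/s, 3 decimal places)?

0.579 J/s

Energy encountered per unit search time: 0.571×2.4 + 0.3×0.93 + 0.108×4.4 = 2.125 J/s.
Handling time per unit search time: 0.571×2.8 + 0.3×2.7 + 0.108×2.4 = 2.668.
Rate = 2.125/(1 + 2.668) = 0.5792 J/s.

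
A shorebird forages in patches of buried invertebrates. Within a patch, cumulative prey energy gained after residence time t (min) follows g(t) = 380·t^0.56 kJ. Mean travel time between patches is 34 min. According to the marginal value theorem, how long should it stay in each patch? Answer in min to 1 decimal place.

43.3 min

Optimal t* satisfies g'(t*) = g(t*)/(T + t*).
g'(t) = 0.56·380·t^-0.44. Setting 0.56·380·t^-0.44 = 380·t^0.56/(34+t) gives 0.56(34+t) = t, so 0.44·t = 0.56×34.
t* = 0.56×34/0.44 = 43.27 min.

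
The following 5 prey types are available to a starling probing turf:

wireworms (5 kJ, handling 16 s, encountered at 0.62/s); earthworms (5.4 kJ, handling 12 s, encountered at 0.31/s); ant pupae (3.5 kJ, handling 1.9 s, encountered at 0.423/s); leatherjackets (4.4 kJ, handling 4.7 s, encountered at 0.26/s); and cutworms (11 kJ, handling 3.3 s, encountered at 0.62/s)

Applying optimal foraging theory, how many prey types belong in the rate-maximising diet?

1

Rank by E/h (kJ/s): cutworms 3.33, ant pupae 1.84, leatherjackets 0.936, earthworms 0.45, wireworms 0.312. Include each in turn until the next type's E/h falls below the running intake rate.
Rate on top 1: 2.239. ant pupae: 1.84 < 2.239 → exclude; stop.
Optimal diet: cutworms — 1 of 5 types.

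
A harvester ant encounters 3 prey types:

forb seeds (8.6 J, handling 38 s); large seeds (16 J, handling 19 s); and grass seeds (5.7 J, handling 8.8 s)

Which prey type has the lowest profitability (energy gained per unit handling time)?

forb seeds

Profitability E/h (J/s): forb seeds = 8.6/38 = 0.226, large seeds = 16/19 = 0.842, grass seeds = 5.7/8.8 = 0.648.
Ranked: large seeds > grass seeds > forb seeds.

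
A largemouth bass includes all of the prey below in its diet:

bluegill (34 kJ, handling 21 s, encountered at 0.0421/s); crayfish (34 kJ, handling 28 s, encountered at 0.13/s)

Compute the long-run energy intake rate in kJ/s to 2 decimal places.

1.06 kJ/s

R = Σλ_iE_i / (1 + Σλ_ih_i)
Numerator: 0.0421×34 + 0.13×34 = 5.851
Denominator: 1 + 0.0421×21 + 0.13×28 = 5.524
R = 5.851/5.524 = 1.059 kJ/s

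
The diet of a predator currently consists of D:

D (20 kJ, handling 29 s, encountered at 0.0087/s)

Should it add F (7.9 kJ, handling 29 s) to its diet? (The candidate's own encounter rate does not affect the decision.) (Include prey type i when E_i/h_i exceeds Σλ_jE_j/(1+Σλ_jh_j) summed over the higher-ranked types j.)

On D alone, R = ΣλE/(1+Σλh) = 0.174/1.252 = 0.1389 kJ/s.
Profitability of F: 7.9/29 = 0.2724 kJ/s.
0.2724 > 0.1389, so adding F raises the average — include it.

Yes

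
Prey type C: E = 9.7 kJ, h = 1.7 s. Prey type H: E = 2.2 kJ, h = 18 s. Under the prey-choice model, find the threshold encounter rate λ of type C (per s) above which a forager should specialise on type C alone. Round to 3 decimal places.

At the threshold, the rate on type C alone equals the profitability of type H: λ·9.7/(1 + λ·1.7) = 2.2/18 = 0.1222.
Rearranging, λ(9.7 − 0.1222×1.7) = 0.1222, so λ = 0.1222/9.492 = 0.01288 per s.

0.013 per s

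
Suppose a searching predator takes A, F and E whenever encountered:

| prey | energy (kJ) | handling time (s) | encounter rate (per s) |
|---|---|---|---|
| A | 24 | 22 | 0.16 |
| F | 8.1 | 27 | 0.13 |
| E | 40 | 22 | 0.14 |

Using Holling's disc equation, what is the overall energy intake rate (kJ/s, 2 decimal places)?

0.94 kJ/s

R = Σλ_iE_i / (1 + Σλ_ih_i)
Numerator: 0.16×24 + 0.13×8.1 + 0.14×40 = 10.49
Denominator: 1 + 0.16×22 + 0.13×27 + 0.14×22 = 11.11
R = 10.49/11.11 = 0.9445 kJ/s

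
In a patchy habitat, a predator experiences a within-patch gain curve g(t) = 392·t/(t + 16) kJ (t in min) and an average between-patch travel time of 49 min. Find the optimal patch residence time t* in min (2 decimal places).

28.00 min

Optimal t* satisfies g'(t*) = g(t*)/(T + t*).
g'(t) = 392·16/(t + 16)². Setting 392·16/(t+16)² = 392t/[(t+16)(49+t)] gives 16(49+t) = t(t+16), so t² = 16×49 = 784.
t* = √784 = 28 min.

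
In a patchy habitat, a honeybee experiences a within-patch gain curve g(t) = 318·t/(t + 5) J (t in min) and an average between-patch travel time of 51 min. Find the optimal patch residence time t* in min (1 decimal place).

16.0 min

Optimal t* satisfies g'(t*) = g(t*)/(T + t*).
g'(t) = 318·5/(t + 5)². Setting 318·5/(t+5)² = 318t/[(t+5)(51+t)] gives 5(51+t) = t(t+5), so t² = 5×51 = 255.
t* = √255 = 15.97 min.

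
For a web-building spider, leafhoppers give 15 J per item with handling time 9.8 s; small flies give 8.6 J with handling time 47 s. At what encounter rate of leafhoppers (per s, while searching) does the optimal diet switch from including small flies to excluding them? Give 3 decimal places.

0.014 per s

Drop small flies once their profitability E₂/h₂ falls below the rate achievable on leafhoppers alone: E₂/h₂ = λE₁/(1 + λh₁).
Solve for λ: λE₁h₂ = E₂(1 + λh₁) → λ(E₁h₂ − E₂h₁) = E₂ → λ = E₂/(E₁h₂ − E₂h₁).
λ = 8.6/(15×47 − 8.6×9.8) = 8.6/620.7 = 0.01385 per s.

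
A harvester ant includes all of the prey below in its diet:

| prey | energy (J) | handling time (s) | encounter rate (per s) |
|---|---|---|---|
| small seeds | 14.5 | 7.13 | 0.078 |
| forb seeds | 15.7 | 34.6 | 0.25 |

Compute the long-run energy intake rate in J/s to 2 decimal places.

R = Σλ_iE_i / (1 + Σλ_ih_i)
Numerator: 0.078×14.5 + 0.25×15.7 = 5.056
Denominator: 1 + 0.078×7.13 + 0.25×34.6 = 10.21
R = 5.056/10.21 = 0.4954 J/s

0.50 J/s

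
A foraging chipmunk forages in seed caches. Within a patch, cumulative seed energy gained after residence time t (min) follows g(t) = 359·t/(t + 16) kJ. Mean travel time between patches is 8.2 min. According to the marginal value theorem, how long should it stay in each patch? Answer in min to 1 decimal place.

By the marginal value theorem, leave when the instantaneous gain rate g'(t) equals the habitat-wide average g(t)/(T + t).
g'(t) = 359·16/(t + 16)². Setting 359·16/(t+16)² = 359t/[(t+16)(8.2+t)] gives 16(8.2+t) = t(t+16), so t² = 16×8.2 = 131.2.
t* = √131.2 = 11.45 min.

11.5 min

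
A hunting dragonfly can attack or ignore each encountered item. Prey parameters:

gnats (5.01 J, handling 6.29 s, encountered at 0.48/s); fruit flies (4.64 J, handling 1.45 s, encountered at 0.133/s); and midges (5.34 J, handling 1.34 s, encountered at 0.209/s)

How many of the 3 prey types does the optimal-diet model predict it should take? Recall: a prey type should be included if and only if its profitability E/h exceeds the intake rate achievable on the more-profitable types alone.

Profitabilities (E/h, J/s): midges 3.99, fruit flies 3.2, gnats 0.797. Add prey in this order while the next type's profitability exceeds the intake rate on those already taken.
Rate on top 1: 0.8719. fruit flies: 3.2 > 0.8719 → include.
Rate on top 2: 1.177. gnats: 0.797 < 1.177 → exclude; stop.
Optimal diet: midges, fruit flies — 2 of 3 types.

2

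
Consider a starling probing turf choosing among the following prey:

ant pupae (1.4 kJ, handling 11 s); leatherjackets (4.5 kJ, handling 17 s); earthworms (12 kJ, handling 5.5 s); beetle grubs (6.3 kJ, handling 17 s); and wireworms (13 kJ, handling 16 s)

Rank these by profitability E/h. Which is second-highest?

Profitability E/h (kJ/s): ant pupae = 1.4/11 = 0.127, leatherjackets = 4.5/17 = 0.265, earthworms = 12/5.5 = 2.18, beetle grubs = 6.3/17 = 0.371, wireworms = 13/16 = 0.812.
Ranked: earthworms > wireworms > beetle grubs > leatherjackets > ant pupae.

wireworms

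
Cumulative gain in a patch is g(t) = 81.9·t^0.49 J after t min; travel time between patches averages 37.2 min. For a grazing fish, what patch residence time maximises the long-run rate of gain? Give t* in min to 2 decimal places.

35.74 min

By the marginal value theorem, leave when the instantaneous gain rate g'(t) equals the habitat-wide average g(t)/(T + t).
g'(t) = 0.49·81.9·t^-0.51. Setting 0.49·81.9·t^-0.51 = 81.9·t^0.49/(37.2+t) gives 0.49(37.2+t) = t, so 0.51·t = 0.49×37.2.
t* = 0.49×37.2/0.51 = 35.74 min.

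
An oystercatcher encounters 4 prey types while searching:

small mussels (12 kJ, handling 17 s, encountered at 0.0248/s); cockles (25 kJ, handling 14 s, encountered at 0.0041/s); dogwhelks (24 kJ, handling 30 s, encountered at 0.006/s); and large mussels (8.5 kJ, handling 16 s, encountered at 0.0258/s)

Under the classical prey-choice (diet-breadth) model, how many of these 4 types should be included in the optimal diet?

4

Rank by E/h (kJ/s): cockles 1.79, dogwhelks 0.8, small mussels 0.706, large mussels 0.531. Include each in turn until the next type's E/h falls below the running intake rate.
Rate on top 1: 0.09694. dogwhelks: 0.8 > 0.09694 → include.
Rate on top 2: 0.1992. small mussels: 0.706 > 0.1992 → include.
Rate on top 3: 0.328. large mussels: 0.531 > 0.328 → include.
Optimal diet: cockles, dogwhelks, small mussels, large mussels — 4 of 4 types.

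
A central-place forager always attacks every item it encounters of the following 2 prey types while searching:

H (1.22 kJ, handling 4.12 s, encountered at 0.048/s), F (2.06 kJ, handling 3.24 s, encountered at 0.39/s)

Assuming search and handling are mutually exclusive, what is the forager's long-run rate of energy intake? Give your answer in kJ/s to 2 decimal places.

R = Σλ_iE_i / (1 + Σλ_ih_i)
Numerator: 0.048×1.22 + 0.39×2.06 = 0.862
Denominator: 1 + 0.048×4.12 + 0.39×3.24 = 2.461
R = 0.862/2.461 = 0.3502 kJ/s

0.35 kJ/s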